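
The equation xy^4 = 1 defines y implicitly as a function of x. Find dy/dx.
Apply d/dx to both sides, remembering that y depends on x. Each occurrence of y therefore brings in a y' = dy/dx via the chain rule.

With F(x, y) equal to the left-hand side minus the right, differentiate F term by term:
  d/dx[xy^4] = 4xy^3·y' + y^4
  d/dx[-1] = 0
Adding these up, d/dx[F] = 0 becomes
  (y^4) + (4xy^3)·y' = 0,
so isolating y',
  dy/dx = -(y^4)/(4xy^3) = -y/(4x)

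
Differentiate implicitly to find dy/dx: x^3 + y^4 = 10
Apply d/dx to both sides, remembering that y depends on x. Each occurrence of y therefore brings in a y' = dy/dx via the chain rule.

With F(x, y) equal to the left-hand side minus the right, differentiate F term by term:
  d/dx[x^3] = 3x^2
  d/dx[y^4] = 4y^3·y'
  d/dx[-10] = 0
Adding these up, d/dx[F] = 0 becomes
  (3x^2) + (4y^3)·y' = 0,
so isolating y',
  dy/dx = -(3x^2)/(4y^3) = -3x^2/(4y^3)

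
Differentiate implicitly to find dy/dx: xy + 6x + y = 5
Apply d/dx to both sides, remembering that y depends on x. Each occurrence of y therefore brings in a y' = dy/dx via the chain rule.

With F(x, y) equal to the left-hand side minus the right, differentiate F term by term:
  d/dx[xy] = x·y' + y
  d/dx[6x] = 6
  d/dx[y] = y'
  d/dx[-5] = 0
Adding these up, d/dx[F] = 0 becomes
  (y + 6) + (x + 1)·y' = 0,
so isolating y',
  dy/dx = -(y + 6)/(x + 1) = (-y - 6)/(x + 1)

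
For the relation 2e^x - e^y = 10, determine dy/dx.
Differentiate the relation implicitly: treat y = y(x) and apply the chain rule, so every y-derivative picks up a y' = dy/dx factor.

With everything moved to the left-hand side, differentiate term by term:
  d/dx[2e^(x)] = 2e^(x)
  d/dx[-e^(y)] = -y'·e^(y)
  d/dx[-10] = 0

Separating the contributions that come from x directly and those that come through y:
  without y':      2e^(x)
  multiplying y':  -e^(y)

so (2e^(x)) + (-e^(y))·y' = 0, and therefore
  dy/dx = -(2e^(x))/(-e^(y)) = 2e^(x - y)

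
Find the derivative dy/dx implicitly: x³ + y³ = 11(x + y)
Take d/dx of both sides. Since y is implicitly a function of x, the chain rule attaches a y' = dy/dx factor whenever we differentiate through y.

Set F(x, y) = (left side) − (right side), so the curve is F = 0. Differentiating each term of F:
  d/dx[x^3] = 3x^2
  d/dx[-11x] = -11
  d/dx[y^3] = 3y^2·y'
  d/dx[-11y] = -11·y'

Collecting, the y'-free part is the partial derivative in x and the y' coefficient is the partial derivative in y:
  ∂F/∂x = 3x^2 - 11
  ∂F/∂y = 3y^2 - 11

so d/dx[F(x, y(x))] = ∂F/∂x + (∂F/∂y)·y' = 0. Rearranging,
  dy/dx = -(∂F/∂x)/(∂F/∂y) = -(3x^2 - 11)/(3y^2 - 11) = (11 - 3x^2)/(3y^2 - 11)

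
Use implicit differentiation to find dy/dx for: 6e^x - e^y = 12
Apply d/dx to both sides, remembering that y depends on x. Each occurrence of y therefore brings in a y' = dy/dx via the chain rule.

With F(x, y) equal to the left-hand side minus the right, differentiate F term by term:
  d/dx[6e^(x)] = 6e^(x)
  d/dx[-e^(y)] = -y'·e^(y)
  d/dx[-12] = 0
Adding these up, d/dx[F] = 0 becomes
  (6e^(x)) + (-e^(y))·y' = 0,
so isolating y',
  dy/dx = -(6e^(x))/(-e^(y)) = 6e^(x - y)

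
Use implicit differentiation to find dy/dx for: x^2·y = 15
Differentiate both sides with respect to x, treating y as y(x). By the chain rule, any term containing y contributes a factor of y' = dy/dx when we differentiate it.

Move every term to one side and write the relation as F(x, y) = 0. Term by term,
  d/dx[x^2y] = x^2·y' + 2xy
  d/dx[-15] = 0

The pieces without y' make up ∂F/∂x and the coefficient of y' is ∂F/∂y:
  ∂F/∂x = 2xy,
  ∂F/∂y = x^2.

Since d/dx[F] = ∂F/∂x + (∂F/∂y)·y' = 0, solve for y':
  (∂F/∂y)·y' = -∂F/∂x
  dy/dx = -(∂F/∂x)/(∂F/∂y) = -(2xy)/(x^2) = -2y/x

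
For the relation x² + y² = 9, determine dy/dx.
Differentiate the relation implicitly: treat y = y(x) and apply the chain rule, so every y-derivative picks up a y' = dy/dx factor.

With everything moved to the left-hand side, differentiate term by term:
  d/dx[x^2] = 2x
  d/dx[y^2] = 2y·y'
  d/dx[-9] = 0

Separating the contributions that come from x directly and those that come through y:
  without y':      2x
  multiplying y':  2y

so (2x) + (2y)·y' = 0, and therefore
  dy/dx = -(2x)/(2y) = -x/y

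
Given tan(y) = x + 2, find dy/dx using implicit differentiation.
Apply d/dx to both sides, remembering that y depends on x. Each occurrence of y therefore brings in a y' = dy/dx via the chain rule.

With F(x, y) equal to the left-hand side minus the right, differentiate F term by term:
  d/dx[-x] = -1
  d/dx[tan(y)] = y'(tan(y)^2 + 1)
  d/dx[-2] = 0
Adding these up, d/dx[F] = 0 becomes
  (-1) + (tan(y)^2 + 1)·y' = 0,
so isolating y',
  dy/dx = -(-1)/(tan(y)^2 + 1) = cos(y)^2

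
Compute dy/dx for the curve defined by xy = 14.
Differentiate both sides with respect to x, treating y as y(x). By the chain rule, any term containing y contributes a factor of y' = dy/dx when we differentiate it.

Move every term to one side and write the relation as F(x, y) = 0. Term by term,
  d/dx[xy] = x·y' + y
  d/dx[-14] = 0

The pieces without y' make up ∂F/∂x and the coefficient of y' is ∂F/∂y:
  ∂F/∂x = y,
  ∂F/∂y = x.

Since d/dx[F] = ∂F/∂x + (∂F/∂y)·y' = 0, solve for y':
  (∂F/∂y)·y' = -∂F/∂x
  dy/dx = -(∂F/∂x)/(∂F/∂y) = -(y)/(x) = -y/x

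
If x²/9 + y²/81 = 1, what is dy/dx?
Differentiate both sides with respect to x, treating y as y(x). By the chain rule, any term containing y contributes a factor of y' = dy/dx when we differentiate it.

Move every term to one side and write the relation as F(x, y) = 0. Term by term,
  d/dx[x^2/9] = 2x/9
  d/dx[y^2/81] = 2y·y'/81
  d/dx[-1] = 0

The pieces without y' make up ∂F/∂x and the coefficient of y' is ∂F/∂y:
  ∂F/∂x = 2x/9,
  ∂F/∂y = 2y/81.

Since d/dx[F] = ∂F/∂x + (∂F/∂y)·y' = 0, solve for y':
  (∂F/∂y)·y' = -∂F/∂x
  dy/dx = -(∂F/∂x)/(∂F/∂y) = -(2x/9)/(2y/81) = -9x/y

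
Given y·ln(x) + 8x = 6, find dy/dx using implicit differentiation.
Take d/dx of both sides. Since y is implicitly a function of x, the chain rule attaches a y' = dy/dx factor whenever we differentiate through y.

Set F(x, y) = (left side) − (right side), so the curve is F = 0. Differentiating each term of F:
  d/dx[8x] = 8
  d/dx[y·ln(x)] = y'·ln(x) + y/x
  d/dx[-6] = 0

Collecting, the y'-free part is the partial derivative in x and the y' coefficient is the partial derivative in y:
  ∂F/∂x = 8 + y/x
  ∂F/∂y = ln(x)

so d/dx[F(x, y(x))] = ∂F/∂x + (∂F/∂y)·y' = 0. Rearranging,
  dy/dx = -(∂F/∂x)/(∂F/∂y) = -(8 + y/x)/(ln(x))
        = -((8x + y)/x)/(ln(x)) = (-8x - y)/(x·ln(x))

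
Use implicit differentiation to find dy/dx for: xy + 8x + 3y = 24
Differentiate the relation implicitly: treat y = y(x) and apply the chain rule, so every y-derivative picks up a y' = dy/dx factor.

With everything moved to the left-hand side, differentiate term by term:
  d/dx[xy] = x·y' + y
  d/dx[8x] = 8
  d/dx[3y] = 3·y'
  d/dx[-24] = 0

Separating the contributions that come from x directly and those that come through y:
  without y':      y + 8
  multiplying y':  x + 3

so (y + 8) + (x + 3)·y' = 0, and therefore
  dy/dx = -(y + 8)/(x + 3) = (-y - 8)/(x + 3)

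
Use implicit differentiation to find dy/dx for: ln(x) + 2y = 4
Differentiate both sides with respect to x, treating y as y(x). By the chain rule, any term containing y contributes a factor of y' = dy/dx when we differentiate it.

Move every term to one side and write the relation as F(x, y) = 0. Term by term,
  d/dx[2y] = 2·y'
  d/dx[ln(x)] = 1/x
  d/dx[-4] = 0

The pieces without y' make up ∂F/∂x and the coefficient of y' is ∂F/∂y:
  ∂F/∂x = 1/x,
  ∂F/∂y = 2.

Since d/dx[F] = ∂F/∂x + (∂F/∂y)·y' = 0, solve for y':
  (∂F/∂y)·y' = -∂F/∂x
  dy/dx = -(∂F/∂x)/(∂F/∂y) = -(1/x)/(2) = -1/(2x)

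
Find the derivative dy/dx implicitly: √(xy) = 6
Differentiate the relation implicitly: treat y = y(x) and apply the chain rule, so every y-derivative picks up a y' = dy/dx factor.

With everything moved to the left-hand side, differentiate term by term:
  d/dx[√(xy)] = √(xy)(x·y'/2 + y/2)/(xy)
  d/dx[-6] = 0

Separating the contributions that come from x directly and those that come through y:
  without y':      √(xy)/(2x)
  multiplying y':  √(xy)/(2y)

so (√(xy)/(2x)) + (√(xy)/(2y))·y' = 0, and therefore
  dy/dx = -(√(xy)/(2x))/(√(xy)/(2y)) = -y/x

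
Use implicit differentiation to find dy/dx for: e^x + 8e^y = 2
Differentiate both sides with respect to x, treating y as y(x). By the chain rule, any term containing y contributes a factor of y' = dy/dx when we differentiate it.

Move every term to one side and write the relation as F(x, y) = 0. Term by term,
  d/dx[e^(x)] = e^(x)
  d/dx[8e^(y)] = 8·y'·e^(y)
  d/dx[-2] = 0

The pieces without y' make up ∂F/∂x and the coefficient of y' is ∂F/∂y:
  ∂F/∂x = e^(x),
  ∂F/∂y = 8e^(y).

Since d/dx[F] = ∂F/∂x + (∂F/∂y)·y' = 0, solve for y':
  (∂F/∂y)·y' = -∂F/∂x
  dy/dx = -(∂F/∂x)/(∂F/∂y) = -(e^(x))/(8e^(y)) = -e^(x - y)/8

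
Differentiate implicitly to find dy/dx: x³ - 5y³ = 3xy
Differentiate both sides with respect to x, treating y as y(x). By the chain rule, any term containing y contributes a factor of y' = dy/dx when we differentiate it.

Move every term to one side and write the relation as F(x, y) = 0. Term by term,
  d/dx[x^3] = 3x^2
  d/dx[-3xy] = -3x·y' - 3y
  d/dx[-5y^3] = -15y^2·y'

The pieces without y' make up ∂F/∂x and the coefficient of y' is ∂F/∂y:
  ∂F/∂x = 3x^2 - 3y,
  ∂F/∂y = -3x - 15y^2.

Since d/dx[F] = ∂F/∂x + (∂F/∂y)·y' = 0, solve for y':
  (∂F/∂y)·y' = -∂F/∂x
  dy/dx = -(∂F/∂x)/(∂F/∂y) = -(3x^2 - 3y)/(-3x - 15y^2) = (x^2 - y)/(x + 5y^2)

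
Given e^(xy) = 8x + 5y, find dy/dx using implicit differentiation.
Apply d/dx to both sides, remembering that y depends on x. Each occurrence of y therefore brings in a y' = dy/dx via the chain rule.

With F(x, y) equal to the left-hand side minus the right, differentiate F term by term:
  d/dx[-8x] = -8
  d/dx[-5y] = -5·y'
  d/dx[e^(xy)] = (x·y' + y)·e^(xy)
Adding these up, d/dx[F] = 0 becomes
  (y·e^(xy) - 8) + (x·e^(xy) - 5)·y' = 0,
so isolating y',
  dy/dx = -(y·e^(xy) - 8)/(x·e^(xy) - 5) = (-y·e^(xy) + 8)/(x·e^(xy) - 5)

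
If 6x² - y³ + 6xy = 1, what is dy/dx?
Apply d/dx to both sides, remembering that y depends on x. Each occurrence of y therefore brings in a y' = dy/dx via the chain rule.

With F(x, y) equal to the left-hand side minus the right, differentiate F term by term:
  d/dx[6x^2] = 12x
  d/dx[6xy] = 6x·y' + 6y
  d/dx[-y^3] = -3y^2·y'
  d/dx[-1] = 0
Adding these up, d/dx[F] = 0 becomes
  (12x + 6y) + (6x - 3y^2)·y' = 0,
so isolating y',
  dy/dx = -(12x + 6y)/(6x - 3y^2) = 2(-2x - y)/(2x - y^2)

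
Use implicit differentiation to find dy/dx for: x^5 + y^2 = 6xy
Differentiate both sides with respect to x, treating y as y(x). By the chain rule, any term containing y contributes a factor of y' = dy/dx when we differentiate it.

Move every term to one side and write the relation as F(x, y) = 0. Term by term,
  d/dx[x^5] = 5x^4
  d/dx[-6xy] = -6x·y' - 6y
  d/dx[y^2] = 2y·y'

The pieces without y' make up ∂F/∂x and the coefficient of y' is ∂F/∂y:
  ∂F/∂x = 5x^4 - 6y,
  ∂F/∂y = -6x + 2y.

Since d/dx[F] = ∂F/∂x + (∂F/∂y)·y' = 0, solve for y':
  (∂F/∂y)·y' = -∂F/∂x
  dy/dx = -(∂F/∂x)/(∂F/∂y) = -(5x^4 - 6y)/(-6x + 2y) = (5x^4 - 6y)/(2(3x - y))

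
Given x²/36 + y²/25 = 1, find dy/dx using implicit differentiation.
Differentiate both sides with respect to x, treating y as y(x). By the chain rule, any term containing y contributes a factor of y' = dy/dx when we differentiate it.

Move every term to one side and write the relation as F(x, y) = 0. Term by term,
  d/dx[x^2/36] = x/18
  d/dx[y^2/25] = 2y·y'/25
  d/dx[-1] = 0

The pieces without y' make up ∂F/∂x and the coefficient of y' is ∂F/∂y:
  ∂F/∂x = x/18,
  ∂F/∂y = 2y/25.

Since d/dx[F] = ∂F/∂x + (∂F/∂y)·y' = 0, solve for y':
  (∂F/∂y)·y' = -∂F/∂x
  dy/dx = -(∂F/∂x)/(∂F/∂y) = -(x/18)/(2y/25) = -25x/(36y)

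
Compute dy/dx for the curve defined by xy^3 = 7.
Take d/dx of both sides. Since y is implicitly a function of x, the chain rule attaches a y' = dy/dx factor whenever we differentiate through y.

Set F(x, y) = (left side) − (right side), so the curve is F = 0. Differentiating each term of F:
  d/dx[xy^3] = 3xy^2·y' + y^3
  d/dx[-7] = 0

Collecting, the y'-free part is the partial derivative in x and the y' coefficient is the partial derivative in y:
  ∂F/∂x = y^3
  ∂F/∂y = 3xy^2

so d/dx[F(x, y(x))] = ∂F/∂x + (∂F/∂y)·y' = 0. Rearranging,
  dy/dx = -(∂F/∂x)/(∂F/∂y) = -(y^3)/(3xy^2) = -y/(3x)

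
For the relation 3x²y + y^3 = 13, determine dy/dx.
Apply d/dx to both sides, remembering that y depends on x. Each occurrence of y therefore brings in a y' = dy/dx via the chain rule.

With F(x, y) equal to the left-hand side minus the right, differentiate F term by term:
  d/dx[3x^2y] = 3x^2·y' + 6xy
  d/dx[y^3] = 3y^2·y'
  d/dx[-13] = 0
Adding these up, d/dx[F] = 0 becomes
  (6xy) + (3x^2 + 3y^2)·y' = 0,
so isolating y',
  dy/dx = -(6xy)/(3x^2 + 3y^2) = -2xy/(x^2 + y^2)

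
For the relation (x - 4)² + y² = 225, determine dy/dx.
Apply d/dx to both sides, remembering that y depends on x. Each occurrence of y therefore brings in a y' = dy/dx via the chain rule.

With F(x, y) equal to the left-hand side minus the right, differentiate F term by term:
  d/dx[y^2] = 2y·y'
  d/dx[(x - 4)^2] = 2x - 8
  d/dx[-225] = 0
Adding these up, d/dx[F] = 0 becomes
  (2x - 8) + (2y)·y' = 0,
so isolating y',
  dy/dx = -(2x - 8)/(2y) = (4 - x)/y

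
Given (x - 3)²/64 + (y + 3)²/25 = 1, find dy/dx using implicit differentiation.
Apply d/dx to both sides, remembering that y depends on x. Each occurrence of y therefore brings in a y' = dy/dx via the chain rule.

With F(x, y) equal to the left-hand side minus the right, differentiate F term by term:
  d/dx[(x - 3)^2/64] = x/32 - 3/32
  d/dx[(y + 3)^2/25] = 2·y'(y + 3)/25
  d/dx[-1] = 0
Adding these up, d/dx[F] = 0 becomes
  (x/32 - 3/32) + (2y/25 + 6/25)·y' = 0,
so isolating y',
  dy/dx = -(x/32 - 3/32)/(2y/25 + 6/25)
        = -((x - 3)/32)/(2(y + 3)/25) = 25(3 - x)/(64(y + 3))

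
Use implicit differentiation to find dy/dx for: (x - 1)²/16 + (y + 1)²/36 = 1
Take d/dx of both sides. Since y is implicitly a function of x, the chain rule attaches a y' = dy/dx factor whenever we differentiate through y.

Set F(x, y) = (left side) − (right side), so the curve is F = 0. Differentiating each term of F:
  d/dx[(x - 1)^2/16] = x/8 - 1/8
  d/dx[(y + 1)^2/36] = y'(y + 1)/18
  d/dx[-1] = 0

Collecting, the y'-free part is the partial derivative in x and the y' coefficient is the partial derivative in y:
  ∂F/∂x = x/8 - 1/8
  ∂F/∂y = y/18 + 1/18

so d/dx[F(x, y(x))] = ∂F/∂x + (∂F/∂y)·y' = 0. Rearranging,
  dy/dx = -(∂F/∂x)/(∂F/∂y) = -(x/8 - 1/8)/(y/18 + 1/18)
        = -((x - 1)/8)/((y + 1)/18) = 9(1 - x)/(4(y + 1))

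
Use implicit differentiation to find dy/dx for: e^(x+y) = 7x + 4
Differentiate the relation implicitly: treat y = y(x) and apply the chain rule, so every y-derivative picks up a y' = dy/dx factor.

With everything moved to the left-hand side, differentiate term by term:
  d/dx[-7x] = -7
  d/dx[e^(x + y)] = (y' + 1)·e^(x + y)
  d/dx[-4] = 0

Separating the contributions that come from x directly and those that come through y:
  without y':      e^(x + y) - 7
  multiplying y':  e^(x + y)

so (e^(x + y) - 7) + (e^(x + y))·y' = 0, and therefore
  dy/dx = -(e^(x + y) - 7)/(e^(x + y)) = 7e^(-x - y) - 1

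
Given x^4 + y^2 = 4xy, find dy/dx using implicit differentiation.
Differentiate the relation implicitly: treat y = y(x) and apply the chain rule, so every y-derivative picks up a y' = dy/dx factor.

With everything moved to the left-hand side, differentiate term by term:
  d/dx[x^4] = 4x^3
  d/dx[-4xy] = -4x·y' - 4y
  d/dx[y^2] = 2y·y'

Separating the contributions that come from x directly and those that come through y:
  without y':      4x^3 - 4y
  multiplying y':  -4x + 2y

so (4x^3 - 4y) + (-4x + 2y)·y' = 0, and therefore
  dy/dx = -(4x^3 - 4y)/(-4x + 2y) = 2(x^3 - y)/(2x - y)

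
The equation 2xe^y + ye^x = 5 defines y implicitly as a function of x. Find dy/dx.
Differentiate the relation implicitly: treat y = y(x) and apply the chain rule, so every y-derivative picks up a y' = dy/dx factor.

With everything moved to the left-hand side, differentiate term by term:
  d/dx[2x·e^(y)] = 2x·y'·e^(y) + 2e^(y)
  d/dx[y·e^(x)] = y·e^(x) + y'·e^(x)
  d/dx[-5] = 0

Separating the contributions that come from x directly and those that come through y:
  without y':      y·e^(x) + 2e^(y)
  multiplying y':  2x·e^(y) + e^(x)

so (y·e^(x) + 2e^(y)) + (2x·e^(y) + e^(x))·y' = 0, and therefore
  dy/dx = -(y·e^(x) + 2e^(y))/(2x·e^(y) + e^(x)) = (-y·e^(x) - 2e^(y))/(2x·e^(y) + e^(x))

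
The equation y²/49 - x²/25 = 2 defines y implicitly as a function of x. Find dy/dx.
Differentiate the relation implicitly: treat y = y(x) and apply the chain rule, so every y-derivative picks up a y' = dy/dx factor.

With everything moved to the left-hand side, differentiate term by term:
  d/dx[-x^2/25] = -2x/25
  d/dx[y^2/49] = 2y·y'/49
  d/dx[-2] = 0

Separating the contributions that come from x directly and those that come through y:
  without y':      -2x/25
  multiplying y':  2y/49

so (-2x/25) + (2y/49)·y' = 0, and therefore
  dy/dx = -(-2x/25)/(2y/49) = 49x/(25y)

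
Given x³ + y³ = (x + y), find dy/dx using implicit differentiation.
Differentiate the relation implicitly: treat y = y(x) and apply the chain rule, so every y-derivative picks up a y' = dy/dx factor.

With everything moved to the left-hand side, differentiate term by term:
  d/dx[x^3] = 3x^2
  d/dx[-x] = -1
  d/dx[y^3] = 3y^2·y'
  d/dx[-y] = -y'

Separating the contributions that come from x directly and those that come through y:
  without y':      3x^2 - 1
  multiplying y':  3y^2 - 1

so (3x^2 - 1) + (3y^2 - 1)·y' = 0, and therefore
  dy/dx = -(3x^2 - 1)/(3y^2 - 1) = (1 - 3x^2)/(3y^2 - 1)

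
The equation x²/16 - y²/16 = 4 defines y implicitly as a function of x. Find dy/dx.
Take d/dx of both sides. Since y is implicitly a function of x, the chain rule attaches a y' = dy/dx factor whenever we differentiate through y.

Set F(x, y) = (left side) − (right side), so the curve is F = 0. Differentiating each term of F:
  d/dx[x^2/16] = x/8
  d/dx[-y^2/16] = -y·y'/8
  d/dx[-4] = 0

Collecting, the y'-free part is the partial derivative in x and the y' coefficient is the partial derivative in y:
  ∂F/∂x = x/8
  ∂F/∂y = -y/8

so d/dx[F(x, y(x))] = ∂F/∂x + (∂F/∂y)·y' = 0. Rearranging,
  dy/dx = -(∂F/∂x)/(∂F/∂y) = -(x/8)/(-y/8) = x/y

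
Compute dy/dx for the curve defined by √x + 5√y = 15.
Differentiate the relation implicitly: treat y = y(x) and apply the chain rule, so every y-derivative picks up a y' = dy/dx factor.

With everything moved to the left-hand side, differentiate term by term:
  d/dx[√(x)] = 1/(2√(x))
  d/dx[5√(y)] = 5·y'/(2√(y))
  d/dx[-15] = 0

Separating the contributions that come from x directly and those that come through y:
  without y':      1/(2√(x))
  multiplying y':  5/(2√(y))

so (1/(2√(x))) + (5/(2√(y)))·y' = 0, and therefore
  dy/dx = -(1/(2√(x)))/(5/(2√(y))) = -√(y)/(5√(x))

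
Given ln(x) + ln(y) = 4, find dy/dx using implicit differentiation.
Apply d/dx to both sides, remembering that y depends on x. Each occurrence of y therefore brings in a y' = dy/dx via the chain rule.

With F(x, y) equal to the left-hand side minus the right, differentiate F term by term:
  d/dx[ln(x)] = 1/x
  d/dx[ln(y)] = y'/y
  d/dx[-4] = 0
Adding these up, d/dx[F] = 0 becomes
  (1/x) + (1/y)·y' = 0,
so isolating y',
  dy/dx = -(1/x)/(1/y) = -y/x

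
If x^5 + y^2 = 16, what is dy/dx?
Differentiate the relation implicitly: treat y = y(x) and apply the chain rule, so every y-derivative picks up a y' = dy/dx factor.

With everything moved to the left-hand side, differentiate term by term:
  d/dx[x^5] = 5x^4
  d/dx[y^2] = 2y·y'
  d/dx[-16] = 0

Separating the contributions that come from x directly and those that come through y:
  without y':      5x^4
  multiplying y':  2y

so (5x^4) + (2y)·y' = 0, and therefore
  dy/dx = -(5x^4)/(2y) = -5x^4/(2y)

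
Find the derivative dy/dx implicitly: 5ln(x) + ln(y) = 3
Take d/dx of both sides. Since y is implicitly a function of x, the chain rule attaches a y' = dy/dx factor whenever we differentiate through y.

Set F(x, y) = (left side) − (right side), so the curve is F = 0. Differentiating each term of F:
  d/dx[5ln(x)] = 5/x
  d/dx[ln(y)] = y'/y
  d/dx[-3] = 0

Collecting, the y'-free part is the partial derivative in x and the y' coefficient is the partial derivative in y:
  ∂F/∂x = 5/x
  ∂F/∂y = 1/y

so d/dx[F(x, y(x))] = ∂F/∂x + (∂F/∂y)·y' = 0. Rearranging,
  dy/dx = -(∂F/∂x)/(∂F/∂y) = -(5/x)/(1/y) = -5y/x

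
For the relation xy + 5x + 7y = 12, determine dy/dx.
Differentiate the relation implicitly: treat y = y(x) and apply the chain rule, so every y-derivative picks up a y' = dy/dx factor.

With everything moved to the left-hand side, differentiate term by term:
  d/dx[xy] = x·y' + y
  d/dx[5x] = 5
  d/dx[7y] = 7·y'
  d/dx[-12] = 0

Separating the contributions that come from x directly and those that come through y:
  without y':      y + 5
  multiplying y':  x + 7

so (y + 5) + (x + 7)·y' = 0, and therefore
  dy/dx = -(y + 5)/(x + 7) = (-y - 5)/(x + 7)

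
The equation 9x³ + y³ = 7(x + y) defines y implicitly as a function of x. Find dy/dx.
Differentiate both sides with respect to x, treating y as y(x). By the chain rule, any term containing y contributes a factor of y' = dy/dx when we differentiate it.

Move every term to one side and write the relation as F(x, y) = 0. Term by term,
  d/dx[9x^3] = 27x^2
  d/dx[-7x] = -7
  d/dx[y^3] = 3y^2·y'
  d/dx[-7y] = -7·y'

The pieces without y' make up ∂F/∂x and the coefficient of y' is ∂F/∂y:
  ∂F/∂x = 27x^2 - 7,
  ∂F/∂y = 3y^2 - 7.

Since d/dx[F] = ∂F/∂x + (∂F/∂y)·y' = 0, solve for y':
  (∂F/∂y)·y' = -∂F/∂x
  dy/dx = -(∂F/∂x)/(∂F/∂y) = -(27x^2 - 7)/(3y^2 - 7) = (7 - 27x^2)/(3y^2 - 7)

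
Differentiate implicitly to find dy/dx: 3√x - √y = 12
Apply d/dx to both sides, remembering that y depends on x. Each occurrence of y therefore brings in a y' = dy/dx via the chain rule.

With F(x, y) equal to the left-hand side minus the right, differentiate F term by term:
  d/dx[3√(x)] = 3/(2√(x))
  d/dx[-√(y)] = -y'/(2√(y))
  d/dx[-12] = 0
Adding these up, d/dx[F] = 0 becomes
  (3/(2√(x))) + (-1/(2√(y)))·y' = 0,
so isolating y',
  dy/dx = -(3/(2√(x)))/(-1/(2√(y))) = 3√(y)/√(x)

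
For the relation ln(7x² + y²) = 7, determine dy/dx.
Apply d/dx to both sides, remembering that y depends on x. Each occurrence of y therefore brings in a y' = dy/dx via the chain rule.

With F(x, y) equal to the left-hand side minus the right, differentiate F term by term:
  d/dx[ln(7x^2 + y^2)] = (14x + 2y·y')/(7x^2 + y^2)
  d/dx[-7] = 0
Adding these up, d/dx[F] = 0 becomes
  (14x/(7x^2 + y^2)) + (2y/(7x^2 + y^2))·y' = 0,
so isolating y',
  dy/dx = -(14x/(7x^2 + y^2))/(2y/(7x^2 + y^2)) = -7x/y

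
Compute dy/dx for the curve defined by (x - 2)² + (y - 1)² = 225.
Differentiate both sides with respect to x, treating y as y(x). By the chain rule, any term containing y contributes a factor of y' = dy/dx when we differentiate it.

Move every term to one side and write the relation as F(x, y) = 0. Term by term,
  d/dx[(x - 2)^2] = 2x - 4
  d/dx[(y - 1)^2] = 2·y'(y - 1)
  d/dx[-225] = 0

The pieces without y' make up ∂F/∂x and the coefficient of y' is ∂F/∂y:
  ∂F/∂x = 2x - 4,
  ∂F/∂y = 2y - 2.

Since d/dx[F] = ∂F/∂x + (∂F/∂y)·y' = 0, solve for y':
  (∂F/∂y)·y' = -∂F/∂x
  dy/dx = -(∂F/∂x)/(∂F/∂y) = -(2x - 4)/(2y - 2) = (2 - x)/(y - 1)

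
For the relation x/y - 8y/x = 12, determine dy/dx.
Differentiate both sides with respect to x, treating y as y(x). By the chain rule, any term containing y contributes a factor of y' = dy/dx when we differentiate it.

Move every term to one side and write the relation as F(x, y) = 0. Term by term,
  d/dx[x/y] = -x·y'/y^2 + 1/y
  d/dx[-8y/x] = -8·y'/x + 8y/x^2
  d/dx[-12] = 0

The pieces without y' make up ∂F/∂x and the coefficient of y' is ∂F/∂y:
  ∂F/∂x = 1/y + 8y/x^2,
  ∂F/∂y = -x/y^2 - 8/x.

Since d/dx[F] = ∂F/∂x + (∂F/∂y)·y' = 0, solve for y':
  (∂F/∂y)·y' = -∂F/∂x
  dy/dx = -(∂F/∂x)/(∂F/∂y) = -(1/y + 8y/x^2)/(-x/y^2 - 8/x)
        = -((x^2 + 8y^2)/(x^2y))/(-(x^2 + 8y^2)/(xy^2)) = y/x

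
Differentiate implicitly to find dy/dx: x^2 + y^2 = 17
Apply d/dx to both sides, remembering that y depends on x. Each occurrence of y therefore brings in a y' = dy/dx via the chain rule.

With F(x, y) equal to the left-hand side minus the right, differentiate F term by term:
  d/dx[x^2] = 2x
  d/dx[y^2] = 2y·y'
  d/dx[-17] = 0
Adding these up, d/dx[F] = 0 becomes
  (2x) + (2y)·y' = 0,
so isolating y',
  dy/dx = -(2x)/(2y) = -x/y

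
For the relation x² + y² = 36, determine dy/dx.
Differentiate both sides with respect to x, treating y as y(x). By the chain rule, any term containing y contributes a factor of y' = dy/dx when we differentiate it.

Move every term to one side and write the relation as F(x, y) = 0. Term by term,
  d/dx[x^2] = 2x
  d/dx[y^2] = 2y·y'
  d/dx[-36] = 0

The pieces without y' make up ∂F/∂x and the coefficient of y' is ∂F/∂y:
  ∂F/∂x = 2x,
  ∂F/∂y = 2y.

Since d/dx[F] = ∂F/∂x + (∂F/∂y)·y' = 0, solve for y':
  (∂F/∂y)·y' = -∂F/∂x
  dy/dx = -(∂F/∂x)/(∂F/∂y) = -(2x)/(2y) = -x/y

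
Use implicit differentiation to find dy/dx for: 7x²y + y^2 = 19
Differentiate both sides with respect to x, treating y as y(x). By the chain rule, any term containing y contributes a factor of y' = dy/dx when we differentiate it.

Move every term to one side and write the relation as F(x, y) = 0. Term by term,
  d/dx[7x^2y] = 7x^2·y' + 14xy
  d/dx[y^2] = 2y·y'
  d/dx[-19] = 0

The pieces without y' make up ∂F/∂x and the coefficient of y' is ∂F/∂y:
  ∂F/∂x = 14xy,
  ∂F/∂y = 7x^2 + 2y.

Since d/dx[F] = ∂F/∂x + (∂F/∂y)·y' = 0, solve for y':
  (∂F/∂y)·y' = -∂F/∂x
  dy/dx = -(∂F/∂x)/(∂F/∂y) = -(14xy)/(7x^2 + 2y) = -14xy/(7x^2 + 2y)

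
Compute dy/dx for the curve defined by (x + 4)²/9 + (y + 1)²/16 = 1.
Take d/dx of both sides. Since y is implicitly a function of x, the chain rule attaches a y' = dy/dx factor whenever we differentiate through y.

Set F(x, y) = (left side) − (right side), so the curve is F = 0. Differentiating each term of F:
  d/dx[(x + 4)^2/9] = 2x/9 + 8/9
  d/dx[(y + 1)^2/16] = y'(y + 1)/8
  d/dx[-1] = 0

Collecting, the y'-free part is the partial derivative in x and the y' coefficient is the partial derivative in y:
  ∂F/∂x = 2x/9 + 8/9
  ∂F/∂y = y/8 + 1/8

so d/dx[F(x, y(x))] = ∂F/∂x + (∂F/∂y)·y' = 0. Rearranging,
  dy/dx = -(∂F/∂x)/(∂F/∂y) = -(2x/9 + 8/9)/(y/8 + 1/8)
        = -(2(x + 4)/9)/((y + 1)/8) = 16(-x - 4)/(9(y + 1))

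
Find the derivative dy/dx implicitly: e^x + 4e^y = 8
Apply d/dx to both sides, remembering that y depends on x. Each occurrence of y therefore brings in a y' = dy/dx via the chain rule.

With F(x, y) equal to the left-hand side minus the right, differentiate F term by term:
  d/dx[e^(x)] = e^(x)
  d/dx[4e^(y)] = 4·y'·e^(y)
  d/dx[-8] = 0
Adding these up, d/dx[F] = 0 becomes
  (e^(x)) + (4e^(y))·y' = 0,
so isolating y',
  dy/dx = -(e^(x))/(4e^(y)) = -e^(x - y)/4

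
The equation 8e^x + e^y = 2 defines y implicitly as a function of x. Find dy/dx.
Differentiate the relation implicitly: treat y = y(x) and apply the chain rule, so every y-derivative picks up a y' = dy/dx factor.

With everything moved to the left-hand side, differentiate term by term:
  d/dx[8e^(x)] = 8e^(x)
  d/dx[e^(y)] = y'·e^(y)
  d/dx[-2] = 0

Separating the contributions that come from x directly and those that come through y:
  without y':      8e^(x)
  multiplying y':  e^(y)

so (8e^(x)) + (e^(y))·y' = 0, and therefore
  dy/dx = -(8e^(x))/(e^(y)) = -8e^(x - y)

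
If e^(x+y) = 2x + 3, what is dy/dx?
Take d/dx of both sides. Since y is implicitly a function of x, the chain rule attaches a y' = dy/dx factor whenever we differentiate through y.

Set F(x, y) = (left side) − (right side), so the curve is F = 0. Differentiating each term of F:
  d/dx[-2x] = -2
  d/dx[e^(x + y)] = (y' + 1)·e^(x + y)
  d/dx[-3] = 0

Collecting, the y'-free part is the partial derivative in x and the y' coefficient is the partial derivative in y:
  ∂F/∂x = e^(x + y) - 2
  ∂F/∂y = e^(x + y)

so d/dx[F(x, y(x))] = ∂F/∂x + (∂F/∂y)·y' = 0. Rearranging,
  dy/dx = -(∂F/∂x)/(∂F/∂y) = -(e^(x + y) - 2)/(e^(x + y)) = 2e^(-x - y) - 1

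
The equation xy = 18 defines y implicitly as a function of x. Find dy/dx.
Apply d/dx to both sides, remembering that y depends on x. Each occurrence of y therefore brings in a y' = dy/dx via the chain rule.

With F(x, y) equal to the left-hand side minus the right, differentiate F term by term:
  d/dx[xy] = x·y' + y
  d/dx[-18] = 0
Adding these up, d/dx[F] = 0 becomes
  (y) + (x)·y' = 0,
so isolating y',
  dy/dx = -(y)/(x) = -y/x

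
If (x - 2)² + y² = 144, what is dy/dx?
Differentiate both sides with respect to x, treating y as y(x). By the chain rule, any term containing y contributes a factor of y' = dy/dx when we differentiate it.

Move every term to one side and write the relation as F(x, y) = 0. Term by term,
  d/dx[y^2] = 2y·y'
  d/dx[(x - 2)^2] = 2x - 4
  d/dx[-144] = 0

The pieces without y' make up ∂F/∂x and the coefficient of y' is ∂F/∂y:
  ∂F/∂x = 2x - 4,
  ∂F/∂y = 2y.

Since d/dx[F] = ∂F/∂x + (∂F/∂y)·y' = 0, solve for y':
  (∂F/∂y)·y' = -∂F/∂x
  dy/dx = -(∂F/∂x)/(∂F/∂y) = -(2x - 4)/(2y) = (2 - x)/y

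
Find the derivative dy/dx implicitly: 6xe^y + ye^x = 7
Differentiate the relation implicitly: treat y = y(x) and apply the chain rule, so every y-derivative picks up a y' = dy/dx factor.

With everything moved to the left-hand side, differentiate term by term:
  d/dx[6x·e^(y)] = 6x·y'·e^(y) + 6e^(y)
  d/dx[y·e^(x)] = y·e^(x) + y'·e^(x)
  d/dx[-7] = 0

Separating the contributions that come from x directly and those that come through y:
  without y':      y·e^(x) + 6e^(y)
  multiplying y':  6x·e^(y) + e^(x)

so (y·e^(x) + 6e^(y)) + (6x·e^(y) + e^(x))·y' = 0, and therefore
  dy/dx = -(y·e^(x) + 6e^(y))/(6x·e^(y) + e^(x)) = (-y·e^(x) - 6e^(y))/(6x·e^(y) + e^(x))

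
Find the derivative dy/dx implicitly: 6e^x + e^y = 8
Differentiate the relation implicitly: treat y = y(x) and apply the chain rule, so every y-derivative picks up a y' = dy/dx factor.

With everything moved to the left-hand side, differentiate term by term:
  d/dx[6e^(x)] = 6e^(x)
  d/dx[e^(y)] = y'·e^(y)
  d/dx[-8] = 0

Separating the contributions that come from x directly and those that come through y:
  without y':      6e^(x)
  multiplying y':  e^(y)

so (6e^(x)) + (e^(y))·y' = 0, and therefore
  dy/dx = -(6e^(x))/(e^(y)) = -6e^(x - y)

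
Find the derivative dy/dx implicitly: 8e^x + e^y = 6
Apply d/dx to both sides, remembering that y depends on x. Each occurrence of y therefore brings in a y' = dy/dx via the chain rule.

With F(x, y) equal to the left-hand side minus the right, differentiate F term by term:
  d/dx[8e^(x)] = 8e^(x)
  d/dx[e^(y)] = y'·e^(y)
  d/dx[-6] = 0
Adding these up, d/dx[F] = 0 becomes
  (8e^(x)) + (e^(y))·y' = 0,
so isolating y',
  dy/dx = -(8e^(x))/(e^(y)) = -8e^(x - y)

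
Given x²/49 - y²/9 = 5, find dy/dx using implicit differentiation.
Differentiate the relation implicitly: treat y = y(x) and apply the chain rule, so every y-derivative picks up a y' = dy/dx factor.

With everything moved to the left-hand side, differentiate term by term:
  d/dx[x^2/49] = 2x/49
  d/dx[-y^2/9] = -2y·y'/9
  d/dx[-5] = 0

Separating the contributions that come from x directly and those that come through y:
  without y':      2x/49
  multiplying y':  -2y/9

so (2x/49) + (-2y/9)·y' = 0, and therefore
  dy/dx = -(2x/49)/(-2y/9) = 9x/(49y)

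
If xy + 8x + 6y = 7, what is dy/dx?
Apply d/dx to both sides, remembering that y depends on x. Each occurrence of y therefore brings in a y' = dy/dx via the chain rule.

With F(x, y) equal to the left-hand side minus the right, differentiate F term by term:
  d/dx[xy] = x·y' + y
  d/dx[8x] = 8
  d/dx[6y] = 6·y'
  d/dx[-7] = 0
Adding these up, d/dx[F] = 0 becomes
  (y + 8) + (x + 6)·y' = 0,
so isolating y',
  dy/dx = -(y + 8)/(x + 6) = (-y - 8)/(x + 6)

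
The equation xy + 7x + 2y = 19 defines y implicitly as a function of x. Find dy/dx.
Apply d/dx to both sides, remembering that y depends on x. Each occurrence of y therefore brings in a y' = dy/dx via the chain rule.

With F(x, y) equal to the left-hand side minus the right, differentiate F term by term:
  d/dx[xy] = x·y' + y
  d/dx[7x] = 7
  d/dx[2y] = 2·y'
  d/dx[-19] = 0
Adding these up, d/dx[F] = 0 becomes
  (y + 7) + (x + 2)·y' = 0,
so isolating y',
  dy/dx = -(y + 7)/(x + 2) = (-y - 7)/(x + 2)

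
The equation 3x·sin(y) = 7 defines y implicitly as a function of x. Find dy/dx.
Differentiate the relation implicitly: treat y = y(x) and apply the chain rule, so every y-derivative picks up a y' = dy/dx factor.

With everything moved to the left-hand side, differentiate term by term:
  d/dx[3x·sin(y)] = 3x·y'·cos(y) + 3sin(y)
  d/dx[-7] = 0

Separating the contributions that come from x directly and those that come through y:
  without y':      3sin(y)
  multiplying y':  3x·cos(y)

so (3sin(y)) + (3x·cos(y))·y' = 0, and therefore
  dy/dx = -(3sin(y))/(3x·cos(y)) = -tan(y)/x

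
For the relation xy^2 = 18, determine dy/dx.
Differentiate both sides with respect to x, treating y as y(x). By the chain rule, any term containing y contributes a factor of y' = dy/dx when we differentiate it.

Move every term to one side and write the relation as F(x, y) = 0. Term by term,
  d/dx[xy^2] = 2xy·y' + y^2
  d/dx[-18] = 0

The pieces without y' make up ∂F/∂x and the coefficient of y' is ∂F/∂y:
  ∂F/∂x = y^2,
  ∂F/∂y = 2xy.

Since d/dx[F] = ∂F/∂x + (∂F/∂y)·y' = 0, solve for y':
  (∂F/∂y)·y' = -∂F/∂x
  dy/dx = -(∂F/∂x)/(∂F/∂y) = -(y^2)/(2xy) = -y/(2x)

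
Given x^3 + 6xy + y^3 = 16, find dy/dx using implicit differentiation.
Differentiate the relation implicitly: treat y = y(x) and apply the chain rule, so every y-derivative picks up a y' = dy/dx factor.

With everything moved to the left-hand side, differentiate term by term:
  d/dx[x^3] = 3x^2
  d/dx[6xy] = 6x·y' + 6y
  d/dx[y^3] = 3y^2·y'
  d/dx[-16] = 0

Separating the contributions that come from x directly and those that come through y:
  without y':      3x^2 + 6y
  multiplying y':  6x + 3y^2

so (3x^2 + 6y) + (6x + 3y^2)·y' = 0, and therefore
  dy/dx = -(3x^2 + 6y)/(6x + 3y^2) = (-x^2 - 2y)/(2x + y^2)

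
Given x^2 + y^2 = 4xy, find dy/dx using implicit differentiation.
Take d/dx of both sides. Since y is implicitly a function of x, the chain rule attaches a y' = dy/dx factor whenever we differentiate through y.

Set F(x, y) = (left side) − (right side), so the curve is F = 0. Differentiating each term of F:
  d/dx[x^2] = 2x
  d/dx[-4xy] = -4x·y' - 4y
  d/dx[y^2] = 2y·y'

Collecting, the y'-free part is the partial derivative in x and the y' coefficient is the partial derivative in y:
  ∂F/∂x = 2x - 4y
  ∂F/∂y = -4x + 2y

so d/dx[F(x, y(x))] = ∂F/∂x + (∂F/∂y)·y' = 0. Rearranging,
  dy/dx = -(∂F/∂x)/(∂F/∂y) = -(2x - 4y)/(-4x + 2y) = (x - 2y)/(2x - y)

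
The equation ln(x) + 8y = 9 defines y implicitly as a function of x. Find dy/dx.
Differentiate the relation implicitly: treat y = y(x) and apply the chain rule, so every y-derivative picks up a y' = dy/dx factor.

With everything moved to the left-hand side, differentiate term by term:
  d/dx[8y] = 8·y'
  d/dx[ln(x)] = 1/x
  d/dx[-9] = 0

Separating the contributions that come from x directly and those that come through y:
  without y':      1/x
  multiplying y':  8

so (1/x) + (8)·y' = 0, and therefore
  dy/dx = -(1/x)/(8) = -1/(8x)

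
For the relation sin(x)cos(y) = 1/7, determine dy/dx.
Differentiate the relation implicitly: treat y = y(x) and apply the chain rule, so every y-derivative picks up a y' = dy/dx factor.

With everything moved to the left-hand side, differentiate term by term:
  d/dx[sin(x)·cos(y)] = -y'·sin(x)·sin(y) + cos(x)·cos(y)
  d/dx[-1/7] = 0

Separating the contributions that come from x directly and those that come through y:
  without y':      cos(x)·cos(y)
  multiplying y':  -sin(x)·sin(y)

so (cos(x)·cos(y)) + (-sin(x)·sin(y))·y' = 0, and therefore
  dy/dx = -(cos(x)·cos(y))/(-sin(x)·sin(y)) = 1/(tan(x)·tan(y))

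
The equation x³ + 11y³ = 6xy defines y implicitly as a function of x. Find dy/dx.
Apply d/dx to both sides, remembering that y depends on x. Each occurrence of y therefore brings in a y' = dy/dx via the chain rule.

With F(x, y) equal to the left-hand side minus the right, differentiate F term by term:
  d/dx[x^3] = 3x^2
  d/dx[-6xy] = -6x·y' - 6y
  d/dx[11y^3] = 33y^2·y'
Adding these up, d/dx[F] = 0 becomes
  (3x^2 - 6y) + (-6x + 33y^2)·y' = 0,
so isolating y',
  dy/dx = -(3x^2 - 6y)/(-6x + 33y^2) = (x^2 - 2y)/(2x - 11y^2)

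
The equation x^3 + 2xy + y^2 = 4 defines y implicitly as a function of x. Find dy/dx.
Take d/dx of both sides. Since y is implicitly a function of x, the chain rule attaches a y' = dy/dx factor whenever we differentiate through y.

Set F(x, y) = (left side) − (right side), so the curve is F = 0. Differentiating each term of F:
  d/dx[x^3] = 3x^2
  d/dx[2xy] = 2x·y' + 2y
  d/dx[y^2] = 2y·y'
  d/dx[-4] = 0

Collecting, the y'-free part is the partial derivative in x and the y' coefficient is the partial derivative in y:
  ∂F/∂x = 3x^2 + 2y
  ∂F/∂y = 2x + 2y

so d/dx[F(x, y(x))] = ∂F/∂x + (∂F/∂y)·y' = 0. Rearranging,
  dy/dx = -(∂F/∂x)/(∂F/∂y) = -(3x^2 + 2y)/(2x + 2y) = (-3x^2/2 - y)/(x + y)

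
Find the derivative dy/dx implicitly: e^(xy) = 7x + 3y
Take d/dx of both sides. Since y is implicitly a function of x, the chain rule attaches a y' = dy/dx factor whenever we differentiate through y.

Set F(x, y) = (left side) − (right side), so the curve is F = 0. Differentiating each term of F:
  d/dx[-7x] = -7
  d/dx[-3y] = -3·y'
  d/dx[e^(xy)] = (x·y' + y)·e^(xy)

Collecting, the y'-free part is the partial derivative in x and the y' coefficient is the partial derivative in y:
  ∂F/∂x = y·e^(xy) - 7
  ∂F/∂y = x·e^(xy) - 3

so d/dx[F(x, y(x))] = ∂F/∂x + (∂F/∂y)·y' = 0. Rearranging,
  dy/dx = -(∂F/∂x)/(∂F/∂y) = -(y·e^(xy) - 7)/(x·e^(xy) - 3) = (-y·e^(xy) + 7)/(x·e^(xy) - 3)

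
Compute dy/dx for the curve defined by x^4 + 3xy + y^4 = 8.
Apply d/dx to both sides, remembering that y depends on x. Each occurrence of y therefore brings in a y' = dy/dx via the chain rule.

With F(x, y) equal to the left-hand side minus the right, differentiate F term by term:
  d/dx[x^4] = 4x^3
  d/dx[3xy] = 3x·y' + 3y
  d/dx[y^4] = 4y^3·y'
  d/dx[-8] = 0
Adding these up, d/dx[F] = 0 becomes
  (4x^3 + 3y) + (3x + 4y^3)·y' = 0,
so isolating y',
  dy/dx = -(4x^3 + 3y)/(3x + 4y^3) = (-4x^3 - 3y)/(3x + 4y^3)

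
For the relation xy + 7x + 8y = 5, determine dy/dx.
Take d/dx of both sides. Since y is implicitly a function of x, the chain rule attaches a y' = dy/dx factor whenever we differentiate through y.

Set F(x, y) = (left side) − (right side), so the curve is F = 0. Differentiating each term of F:
  d/dx[xy] = x·y' + y
  d/dx[7x] = 7
  d/dx[8y] = 8·y'
  d/dx[-5] = 0

Collecting, the y'-free part is the partial derivative in x and the y' coefficient is the partial derivative in y:
  ∂F/∂x = y + 7
  ∂F/∂y = x + 8

so d/dx[F(x, y(x))] = ∂F/∂x + (∂F/∂y)·y' = 0. Rearranging,
  dy/dx = -(∂F/∂x)/(∂F/∂y) = -(y + 7)/(x + 8) = (-y - 7)/(x + 8)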